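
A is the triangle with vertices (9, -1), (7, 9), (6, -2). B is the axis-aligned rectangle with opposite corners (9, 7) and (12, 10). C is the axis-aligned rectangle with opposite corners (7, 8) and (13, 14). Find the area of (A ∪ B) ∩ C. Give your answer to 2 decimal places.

6.10

|A ∪ B| = 25.
|(A ∪ B) ∩ C| = 6.10.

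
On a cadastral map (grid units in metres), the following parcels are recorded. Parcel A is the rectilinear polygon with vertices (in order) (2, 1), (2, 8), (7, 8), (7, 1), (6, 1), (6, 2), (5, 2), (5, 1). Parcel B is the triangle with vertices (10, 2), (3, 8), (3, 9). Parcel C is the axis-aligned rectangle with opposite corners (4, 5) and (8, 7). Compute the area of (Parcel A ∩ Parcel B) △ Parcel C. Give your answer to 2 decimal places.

|Parcel A ∩ Parcel B| = 2.3571.
|(Parcel A ∩ Parcel B) ∩ Parcel C| = 1.3333.
|(Parcel A ∩ Parcel B) △ Parcel C| = 2.3571 + 8 − 2.6667 = 7.69.

7.69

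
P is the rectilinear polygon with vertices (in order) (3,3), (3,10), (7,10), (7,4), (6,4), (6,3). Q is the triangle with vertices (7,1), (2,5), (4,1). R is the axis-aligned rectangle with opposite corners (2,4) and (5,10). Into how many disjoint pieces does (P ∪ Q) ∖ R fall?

(P ∪ Q) ∖ R is a single connected region.

1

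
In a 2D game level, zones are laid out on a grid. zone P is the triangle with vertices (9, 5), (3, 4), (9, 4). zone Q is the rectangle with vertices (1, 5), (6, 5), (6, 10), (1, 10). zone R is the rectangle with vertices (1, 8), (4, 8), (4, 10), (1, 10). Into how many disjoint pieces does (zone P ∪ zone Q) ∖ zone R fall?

(zone P ∪ zone Q) ∖ zone R splits into 2 disjoint pieces (area 3, area 19).

2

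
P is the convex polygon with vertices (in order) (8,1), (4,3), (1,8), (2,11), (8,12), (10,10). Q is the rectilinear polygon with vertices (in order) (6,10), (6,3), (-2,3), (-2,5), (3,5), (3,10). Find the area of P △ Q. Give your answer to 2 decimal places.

|P| = 65, |Q| = 31, |P∩Q| = 20.2.
|P △ Q| = |P| + |Q| − 2·|P∩Q| = 65 + 31 − 40.4 = 55.60.

55.60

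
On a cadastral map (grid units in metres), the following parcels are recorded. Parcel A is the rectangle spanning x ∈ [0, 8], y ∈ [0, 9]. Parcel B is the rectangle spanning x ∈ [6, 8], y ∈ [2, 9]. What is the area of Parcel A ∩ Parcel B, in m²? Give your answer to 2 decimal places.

|Parcel A∩Parcel B|: x∈[6,8], y∈[2,9] → 2·7 = 14.

14.00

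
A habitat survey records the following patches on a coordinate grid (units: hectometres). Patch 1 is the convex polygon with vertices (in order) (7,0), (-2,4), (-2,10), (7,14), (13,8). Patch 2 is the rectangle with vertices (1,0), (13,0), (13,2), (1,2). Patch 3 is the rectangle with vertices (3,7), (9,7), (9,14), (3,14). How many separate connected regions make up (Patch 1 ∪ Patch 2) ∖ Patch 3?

(Patch 1 ∪ Patch 2) ∖ Patch 3 is a single connected region.

1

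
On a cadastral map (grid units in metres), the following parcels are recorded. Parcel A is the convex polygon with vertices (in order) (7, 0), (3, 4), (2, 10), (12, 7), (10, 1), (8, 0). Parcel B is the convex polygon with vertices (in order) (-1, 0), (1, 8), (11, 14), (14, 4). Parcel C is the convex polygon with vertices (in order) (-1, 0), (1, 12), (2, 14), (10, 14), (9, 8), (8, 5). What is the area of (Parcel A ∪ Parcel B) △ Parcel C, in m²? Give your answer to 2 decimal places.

91.47

|Parcel A ∪ Parcel B| = 125.0206.
|(Parcel A ∪ Parcel B) ∩ Parcel C| = 65.2737.
|(Parcel A ∪ Parcel B) △ Parcel C| = 125.0206 + 97 − 130.5475 = 91.47.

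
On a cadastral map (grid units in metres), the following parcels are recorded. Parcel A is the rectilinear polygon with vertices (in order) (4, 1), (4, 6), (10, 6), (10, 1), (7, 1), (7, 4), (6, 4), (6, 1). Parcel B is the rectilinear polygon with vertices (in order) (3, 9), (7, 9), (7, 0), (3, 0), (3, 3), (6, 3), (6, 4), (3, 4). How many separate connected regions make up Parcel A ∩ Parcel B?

2

Parcel A ∩ Parcel B splits into 2 disjoint pieces (area 4, area 6).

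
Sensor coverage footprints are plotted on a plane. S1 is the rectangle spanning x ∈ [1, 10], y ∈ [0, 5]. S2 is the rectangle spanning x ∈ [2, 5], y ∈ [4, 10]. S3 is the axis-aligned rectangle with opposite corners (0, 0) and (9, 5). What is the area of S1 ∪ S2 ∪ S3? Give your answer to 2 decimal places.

By inclusion–exclusion:
Individual areas: |S1| = 45, |S2| = 18, |S3| = 45.
|S1∩S2|: x∈[2,5], y∈[4,5] → 3·1 = 3.
|S1∩S3|: x∈[1,9], y∈[0,5] → 8·5 = 40.
|S2∩S3|: x∈[2,5], y∈[4,5] → 3·1 = 3.
|S1∩S2∩S3| = 3.
|S1 ∪ S2 ∪ S3| = 108 − 46 + 3 = 65.00.

65.00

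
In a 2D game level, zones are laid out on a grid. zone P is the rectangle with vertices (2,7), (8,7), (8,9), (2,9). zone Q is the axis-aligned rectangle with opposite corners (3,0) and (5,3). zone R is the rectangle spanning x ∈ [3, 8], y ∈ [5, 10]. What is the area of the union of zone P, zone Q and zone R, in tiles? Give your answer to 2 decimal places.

By inclusion–exclusion:
Individual areas: |zone P| = 12, |zone Q| = 6, |zone R| = 25.
|zone P∩zone Q| = 0 (no overlap).
|zone P∩zone R|: x∈[3,8], y∈[7,9] → 5·2 = 10.
|zone Q∩zone R| = 0 (no overlap).
|zone P∩zone Q∩zone R| = 0.
|zone P ∪ zone Q ∪ zone R| = 43 − 10 + 0 = 33.00.

33.00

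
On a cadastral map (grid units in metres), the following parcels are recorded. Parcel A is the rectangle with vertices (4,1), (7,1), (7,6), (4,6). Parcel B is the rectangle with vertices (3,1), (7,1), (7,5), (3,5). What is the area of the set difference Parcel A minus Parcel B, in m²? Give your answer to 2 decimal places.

3.00

|Parcel A∩Parcel B|: x∈[4,7], y∈[1,5] → 3·4 = 12.
|Parcel A| = 15.
|Parcel A ∖ Parcel B| = |Parcel A| − |Parcel A∩Parcel B| = 15 − 12 = 3.00.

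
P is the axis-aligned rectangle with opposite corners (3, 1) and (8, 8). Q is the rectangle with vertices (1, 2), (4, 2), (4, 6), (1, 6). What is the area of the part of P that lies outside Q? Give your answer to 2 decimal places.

31.00

|P∩Q|: x∈[3,4], y∈[2,6] → 1·4 = 4.
|P| = 35.
|P ∖ Q| = |P| − |P∩Q| = 35 − 4 = 31.00.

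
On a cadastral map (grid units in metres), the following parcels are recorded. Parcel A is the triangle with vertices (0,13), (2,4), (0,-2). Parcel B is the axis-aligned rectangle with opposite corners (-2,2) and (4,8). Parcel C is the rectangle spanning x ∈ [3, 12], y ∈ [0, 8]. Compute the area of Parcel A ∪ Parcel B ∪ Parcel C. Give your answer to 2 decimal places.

By inclusion–exclusion:
Individual areas: |Parcel A| = 15, |Parcel B| = 36, |Parcel C| = 72.
|Parcel A∩Parcel B| = 9.5556.
|Parcel A∩Parcel C| = 0.
|Parcel B∩Parcel C|: x∈[3,4], y∈[2,8] → 1·6 = 6.
|Parcel A∩Parcel B∩Parcel C| = 0.
|Parcel A ∪ Parcel B ∪ Parcel C| = 123 − 15.5556 + 0 = 107.44.

107.44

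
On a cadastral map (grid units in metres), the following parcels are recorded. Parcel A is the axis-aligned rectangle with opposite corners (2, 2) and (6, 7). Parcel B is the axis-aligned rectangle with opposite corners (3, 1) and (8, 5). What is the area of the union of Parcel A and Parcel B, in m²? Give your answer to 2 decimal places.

31.00

By inclusion–exclusion:
Individual areas: |Parcel A| = 20, |Parcel B| = 20.
|Parcel A∩Parcel B|: x∈[3,6], y∈[2,5] → 3·3 = 9.
|Parcel A ∪ Parcel B| = 40 − 9 = 31.00.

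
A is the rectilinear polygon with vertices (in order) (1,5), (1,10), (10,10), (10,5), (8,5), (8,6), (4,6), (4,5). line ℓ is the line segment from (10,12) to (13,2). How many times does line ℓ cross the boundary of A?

The segment lies entirely outside A and never meets its boundary.

0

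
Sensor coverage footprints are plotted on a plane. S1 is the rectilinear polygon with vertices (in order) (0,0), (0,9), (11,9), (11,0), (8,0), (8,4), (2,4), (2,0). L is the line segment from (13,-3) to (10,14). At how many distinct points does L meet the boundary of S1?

The segment meets the boundary at (10.882,9), (11,8.333).

2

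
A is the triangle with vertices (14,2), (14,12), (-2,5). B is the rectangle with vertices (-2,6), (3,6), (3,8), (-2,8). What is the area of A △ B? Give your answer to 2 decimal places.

|A| = 80, |B| = 10, |A∩B| = 1.6116.
|A △ B| = |A| + |B| − 2·|A∩B| = 80 + 10 − 3.2232 = 86.78.

86.78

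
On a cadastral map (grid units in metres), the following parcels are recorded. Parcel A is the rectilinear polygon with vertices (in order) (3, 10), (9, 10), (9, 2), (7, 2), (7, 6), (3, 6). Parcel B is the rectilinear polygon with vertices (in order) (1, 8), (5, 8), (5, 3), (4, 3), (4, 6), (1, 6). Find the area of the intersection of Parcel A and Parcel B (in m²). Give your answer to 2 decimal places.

4.00

The intersection is the polygon with vertices (4,6), (3,6), (3,8), (5,8), (5,6).
By the shoelace formula its area is 4.00.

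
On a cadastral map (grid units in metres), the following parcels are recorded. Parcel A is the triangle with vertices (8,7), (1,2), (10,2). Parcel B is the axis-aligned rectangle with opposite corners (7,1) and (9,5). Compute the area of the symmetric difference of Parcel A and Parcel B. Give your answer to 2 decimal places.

18.60

|Parcel A| = 22.5, |Parcel B| = 8, |Parcel A∩Parcel B| = 5.95.
|Parcel A △ Parcel B| = |Parcel A| + |Parcel B| − 2·|Parcel A∩Parcel B| = 22.5 + 8 − 11.9 = 18.60.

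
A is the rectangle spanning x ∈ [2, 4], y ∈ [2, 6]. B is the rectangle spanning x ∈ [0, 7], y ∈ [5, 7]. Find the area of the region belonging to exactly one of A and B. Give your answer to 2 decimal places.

18.00

|A∩B|: x∈[2,4], y∈[5,6] → 2·1 = 2.
|A △ B| = |A| + |B| − 2·|A∩B| = 8 + 14 − 4 = 18.00.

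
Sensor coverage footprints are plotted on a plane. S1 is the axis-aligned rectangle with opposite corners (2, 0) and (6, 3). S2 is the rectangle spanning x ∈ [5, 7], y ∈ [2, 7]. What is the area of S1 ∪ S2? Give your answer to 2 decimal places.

By inclusion–exclusion:
Individual areas: |S1| = 12, |S2| = 10.
|S1∩S2|: x∈[5,6], y∈[2,3] → 1·1 = 1.
|S1 ∪ S2| = 22 − 1 = 21.00.

21.00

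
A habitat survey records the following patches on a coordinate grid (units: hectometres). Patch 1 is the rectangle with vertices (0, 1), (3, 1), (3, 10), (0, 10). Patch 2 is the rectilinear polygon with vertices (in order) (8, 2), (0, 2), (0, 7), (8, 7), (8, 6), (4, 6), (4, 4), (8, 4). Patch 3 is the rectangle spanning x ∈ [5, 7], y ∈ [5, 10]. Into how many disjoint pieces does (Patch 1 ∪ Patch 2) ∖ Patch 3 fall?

(Patch 1 ∪ Patch 2) ∖ Patch 3 splits into 2 disjoint pieces (area 41, area 1).

2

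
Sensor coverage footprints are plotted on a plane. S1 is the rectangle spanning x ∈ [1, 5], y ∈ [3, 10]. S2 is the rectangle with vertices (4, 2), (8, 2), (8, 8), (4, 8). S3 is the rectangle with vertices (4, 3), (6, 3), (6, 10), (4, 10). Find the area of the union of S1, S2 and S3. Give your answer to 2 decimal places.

By inclusion–exclusion:
Individual areas: |S1| = 28, |S2| = 24, |S3| = 14.
|S1∩S2|: x∈[4,5], y∈[3,8] → 1·5 = 5.
|S1∩S3|: x∈[4,5], y∈[3,10] → 1·7 = 7.
|S2∩S3|: x∈[4,6], y∈[3,8] → 2·5 = 10.
|S1∩S2∩S3| = 5.
|S1 ∪ S2 ∪ S3| = 66 − 22 + 5 = 49.00.

49.00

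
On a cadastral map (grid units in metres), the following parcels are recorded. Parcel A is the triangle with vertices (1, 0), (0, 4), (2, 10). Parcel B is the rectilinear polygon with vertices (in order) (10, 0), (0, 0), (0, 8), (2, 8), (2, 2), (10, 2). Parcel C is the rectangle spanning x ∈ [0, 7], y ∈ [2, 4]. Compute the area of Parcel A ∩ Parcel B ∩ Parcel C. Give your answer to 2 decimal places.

The intersection is the polygon with vertices (1.2,2), (0.5,2), (0,4), (1.4,4).
By the shoelace formula its area is 2.10.

2.10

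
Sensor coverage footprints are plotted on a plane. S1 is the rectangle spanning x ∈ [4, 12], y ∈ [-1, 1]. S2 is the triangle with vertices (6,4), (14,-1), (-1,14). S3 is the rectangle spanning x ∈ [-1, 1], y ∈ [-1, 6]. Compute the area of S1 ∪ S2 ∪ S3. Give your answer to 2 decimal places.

52.05

By inclusion–exclusion:
Individual areas: |S1| = 16, |S2| = 22.5, |S3| = 14.
|S1∩S2| = 0.45.
|S1∩S3| = 0 (no overlap).
|S2∩S3| = 0.
|S1∩S2∩S3| = 0.
|S1 ∪ S2 ∪ S3| = 52.5 − 0.45 + 0 = 52.05.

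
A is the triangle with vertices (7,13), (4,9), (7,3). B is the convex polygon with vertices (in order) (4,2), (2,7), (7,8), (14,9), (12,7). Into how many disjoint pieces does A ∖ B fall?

A ∖ B splits into 2 disjoint pieces (area 9.3182, area 0.1458).

2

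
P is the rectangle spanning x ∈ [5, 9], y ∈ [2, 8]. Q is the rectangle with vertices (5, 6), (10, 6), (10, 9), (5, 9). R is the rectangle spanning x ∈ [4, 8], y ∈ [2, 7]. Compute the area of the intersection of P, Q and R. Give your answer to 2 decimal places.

3.00

The intersection is the polygon with vertices (5,6), (5,7), (8,7), (8,6).
By the shoelace formula its area is 3.00.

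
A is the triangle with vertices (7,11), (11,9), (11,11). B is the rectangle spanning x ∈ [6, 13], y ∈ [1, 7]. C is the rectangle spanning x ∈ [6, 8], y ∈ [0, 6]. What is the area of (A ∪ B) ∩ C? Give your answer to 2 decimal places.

10.00

The region (A ∪ B) ∩ C is the polygon with vertices (6,6), (8,6), (8,1), (6,1).
By the shoelace formula its area is 10.00.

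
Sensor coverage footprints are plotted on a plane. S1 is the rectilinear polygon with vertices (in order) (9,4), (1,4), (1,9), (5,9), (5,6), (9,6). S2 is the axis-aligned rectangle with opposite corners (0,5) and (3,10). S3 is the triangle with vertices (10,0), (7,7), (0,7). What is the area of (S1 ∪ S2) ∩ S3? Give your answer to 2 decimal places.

14.29

The region (S1 ∪ S2) ∩ S3 is the polygon with vertices (5,6), (7.429,6), (8.286,4), (4.286,4), (0,7), (5,7).
By the shoelace formula its area is 14.29.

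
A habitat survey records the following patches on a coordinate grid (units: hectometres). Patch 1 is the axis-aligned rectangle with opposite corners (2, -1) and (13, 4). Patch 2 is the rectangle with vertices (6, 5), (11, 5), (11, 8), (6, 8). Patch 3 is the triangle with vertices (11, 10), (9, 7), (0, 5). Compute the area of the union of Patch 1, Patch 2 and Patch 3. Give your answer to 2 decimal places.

By inclusion–exclusion:
Individual areas: |Patch 1| = 55, |Patch 2| = 15, |Patch 3| = 11.5.
|Patch 1∩Patch 2| = 0 (no overlap).
|Patch 1∩Patch 3| = 0.
|Patch 2∩Patch 3| = 4.2515.
|Patch 1∩Patch 2∩Patch 3| = 0.
|Patch 1 ∪ Patch 2 ∪ Patch 3| = 81.5 − 4.2515 + 0 = 77.25.

77.25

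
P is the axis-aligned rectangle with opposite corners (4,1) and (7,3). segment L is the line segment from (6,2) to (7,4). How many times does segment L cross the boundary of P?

The segment meets the boundary at (6.5,3).

1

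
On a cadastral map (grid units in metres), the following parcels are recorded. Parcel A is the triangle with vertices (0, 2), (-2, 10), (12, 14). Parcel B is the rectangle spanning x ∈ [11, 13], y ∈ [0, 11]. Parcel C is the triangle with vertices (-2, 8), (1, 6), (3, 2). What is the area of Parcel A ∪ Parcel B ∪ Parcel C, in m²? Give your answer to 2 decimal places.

By inclusion–exclusion:
Individual areas: |Parcel A| = 60, |Parcel B| = 22, |Parcel C| = 4.
|Parcel A∩Parcel B| = 0.
|Parcel A∩Parcel C| = 3.3403.
|Parcel B∩Parcel C| = 0.
|Parcel A∩Parcel B∩Parcel C| = 0.
|Parcel A ∪ Parcel B ∪ Parcel C| = 86 − 3.3403 + 0 = 82.66.

82.66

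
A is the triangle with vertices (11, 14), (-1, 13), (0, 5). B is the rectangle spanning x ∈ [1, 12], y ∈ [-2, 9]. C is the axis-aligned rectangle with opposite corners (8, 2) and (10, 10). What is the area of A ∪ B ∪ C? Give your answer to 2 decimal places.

165.31

By inclusion–exclusion:
Individual areas: |A| = 48.5, |B| = 121, |C| = 16.
|A∩B| = 6.1869.
|A∩C| = 0.
|B∩C|: x∈[8,10], y∈[2,9] → 2·7 = 14.
|A∩B∩C| = 0.
|A ∪ B ∪ C| = 185.5 − 20.1869 + 0 = 165.31.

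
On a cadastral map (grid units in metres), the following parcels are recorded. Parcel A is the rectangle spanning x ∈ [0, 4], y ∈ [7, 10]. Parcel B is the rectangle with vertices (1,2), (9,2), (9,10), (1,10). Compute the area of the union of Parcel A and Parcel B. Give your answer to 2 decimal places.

By inclusion–exclusion:
Individual areas: |Parcel A| = 12, |Parcel B| = 64.
|Parcel A∩Parcel B|: x∈[1,4], y∈[7,10] → 3·3 = 9.
|Parcel A ∪ Parcel B| = 76 − 9 = 67.00.

67.00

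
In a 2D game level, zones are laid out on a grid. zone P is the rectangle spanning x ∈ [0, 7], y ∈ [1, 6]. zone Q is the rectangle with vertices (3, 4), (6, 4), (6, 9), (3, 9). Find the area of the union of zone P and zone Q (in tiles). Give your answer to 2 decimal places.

44.00

By inclusion–exclusion:
Individual areas: |zone P| = 35, |zone Q| = 15.
|zone P∩zone Q|: x∈[3,6], y∈[4,6] → 3·2 = 6.
|zone P ∪ zone Q| = 50 − 6 = 44.00.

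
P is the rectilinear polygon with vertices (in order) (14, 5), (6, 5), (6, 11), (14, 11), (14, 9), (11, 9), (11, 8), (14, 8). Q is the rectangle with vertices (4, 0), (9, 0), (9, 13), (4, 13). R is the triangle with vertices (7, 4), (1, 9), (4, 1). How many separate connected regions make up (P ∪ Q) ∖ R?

1

(P ∪ Q) ∖ R is a single connected region.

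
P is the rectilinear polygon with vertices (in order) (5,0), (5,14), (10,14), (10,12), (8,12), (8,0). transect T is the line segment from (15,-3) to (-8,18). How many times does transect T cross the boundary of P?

2

The segment meets the boundary at (5,6.13), (8,3.391).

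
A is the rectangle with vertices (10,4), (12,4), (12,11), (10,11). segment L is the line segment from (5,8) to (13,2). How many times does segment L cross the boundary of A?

2

The segment meets the boundary at (10.333,4), (10,4.25).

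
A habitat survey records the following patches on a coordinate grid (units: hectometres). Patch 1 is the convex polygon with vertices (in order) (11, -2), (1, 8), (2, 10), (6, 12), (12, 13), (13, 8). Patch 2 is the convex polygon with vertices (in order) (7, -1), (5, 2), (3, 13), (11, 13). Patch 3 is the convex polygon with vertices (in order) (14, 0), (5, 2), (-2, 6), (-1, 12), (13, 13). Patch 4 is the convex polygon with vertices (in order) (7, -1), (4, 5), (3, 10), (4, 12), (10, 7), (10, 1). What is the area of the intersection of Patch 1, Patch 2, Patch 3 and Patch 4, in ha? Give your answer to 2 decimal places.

33.42

The intersection is the polygon with vertices (4.75,11.375), (9.423,7.481), (7.687,1.403), (7.571,1.429), (4.556,4.444), (3.417,10.708).
By the shoelace formula its area is 33.42.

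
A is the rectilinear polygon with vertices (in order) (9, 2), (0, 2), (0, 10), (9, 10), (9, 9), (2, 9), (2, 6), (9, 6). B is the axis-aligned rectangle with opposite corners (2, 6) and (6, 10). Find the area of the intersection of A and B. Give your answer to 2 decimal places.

4.00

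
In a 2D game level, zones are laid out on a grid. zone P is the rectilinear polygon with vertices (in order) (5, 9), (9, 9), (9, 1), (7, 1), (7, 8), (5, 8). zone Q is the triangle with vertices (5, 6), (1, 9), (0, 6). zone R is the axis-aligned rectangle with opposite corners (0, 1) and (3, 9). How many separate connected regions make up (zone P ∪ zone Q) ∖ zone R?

(zone P ∪ zone Q) ∖ zone R splits into 2 disjoint pieces (area 18, area 1.5).

2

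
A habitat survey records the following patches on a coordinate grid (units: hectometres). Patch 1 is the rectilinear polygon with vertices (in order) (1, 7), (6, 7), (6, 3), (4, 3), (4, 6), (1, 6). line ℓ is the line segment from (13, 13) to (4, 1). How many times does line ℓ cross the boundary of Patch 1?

The segment meets the boundary at (5.5,3), (6,3.667).

2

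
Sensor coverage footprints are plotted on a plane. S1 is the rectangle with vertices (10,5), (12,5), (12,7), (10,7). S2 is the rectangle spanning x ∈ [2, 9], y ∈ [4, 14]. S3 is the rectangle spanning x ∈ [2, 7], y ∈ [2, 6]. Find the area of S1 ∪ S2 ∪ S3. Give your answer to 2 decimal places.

84.00

By inclusion–exclusion:
Individual areas: |S1| = 4, |S2| = 70, |S3| = 20.
|S1∩S2| = 0 (no overlap).
|S1∩S3| = 0 (no overlap).
|S2∩S3|: x∈[2,7], y∈[4,6] → 5·2 = 10.
|S1∩S2∩S3| = 0.
|S1 ∪ S2 ∪ S3| = 94 − 10 + 0 = 84.00.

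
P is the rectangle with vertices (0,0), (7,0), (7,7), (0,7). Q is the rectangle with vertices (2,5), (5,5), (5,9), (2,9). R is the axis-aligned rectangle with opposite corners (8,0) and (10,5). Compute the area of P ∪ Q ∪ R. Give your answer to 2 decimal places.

By inclusion–exclusion:
Individual areas: |P| = 49, |Q| = 12, |R| = 10.
|P∩Q|: x∈[2,5], y∈[5,7] → 3·2 = 6.
|P∩R| = 0 (no overlap).
|Q∩R| = 0 (no overlap).
|P∩Q∩R| = 0.
|P ∪ Q ∪ R| = 71 − 6 + 0 = 65.00.

65.00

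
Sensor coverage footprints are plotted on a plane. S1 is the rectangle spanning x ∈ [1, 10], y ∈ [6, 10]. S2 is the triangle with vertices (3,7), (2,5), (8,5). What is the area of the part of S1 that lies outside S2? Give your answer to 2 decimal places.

|S1| = 36, |S1∩S2| = 1.5.
|S1 ∖ S2| = |S1| − |S1∩S2| = 36 − 1.5 = 34.50.

34.50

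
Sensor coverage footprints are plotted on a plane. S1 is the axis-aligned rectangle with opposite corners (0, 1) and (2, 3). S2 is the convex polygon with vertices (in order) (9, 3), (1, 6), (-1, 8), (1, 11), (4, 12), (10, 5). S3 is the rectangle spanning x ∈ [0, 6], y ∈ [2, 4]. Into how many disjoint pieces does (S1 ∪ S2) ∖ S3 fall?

(S1 ∪ S2) ∖ S3 splits into 2 disjoint pieces (area 2, area 50.5).

2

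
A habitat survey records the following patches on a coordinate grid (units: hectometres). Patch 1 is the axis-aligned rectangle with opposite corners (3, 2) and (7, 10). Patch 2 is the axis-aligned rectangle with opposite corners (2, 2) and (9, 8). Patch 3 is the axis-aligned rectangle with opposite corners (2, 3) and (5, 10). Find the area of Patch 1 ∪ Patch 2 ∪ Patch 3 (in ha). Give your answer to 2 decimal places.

By inclusion–exclusion:
Individual areas: |Patch 1| = 32, |Patch 2| = 42, |Patch 3| = 21.
|Patch 1∩Patch 2|: x∈[3,7], y∈[2,8] → 4·6 = 24.
|Patch 1∩Patch 3|: x∈[3,5], y∈[3,10] → 2·7 = 14.
|Patch 2∩Patch 3|: x∈[2,5], y∈[3,8] → 3·5 = 15.
|Patch 1∩Patch 2∩Patch 3| = 10.
|Patch 1 ∪ Patch 2 ∪ Patch 3| = 95 − 53 + 10 = 52.00.

52.00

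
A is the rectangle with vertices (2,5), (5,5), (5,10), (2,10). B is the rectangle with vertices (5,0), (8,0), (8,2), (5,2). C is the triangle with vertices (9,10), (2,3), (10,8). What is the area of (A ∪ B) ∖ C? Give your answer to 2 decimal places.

20.50

|A ∪ B| = 21.
|(A ∪ B) ∩ C| = 0.5.
|(A ∪ B) ∖ C| = 21 − 0.5 = 20.50.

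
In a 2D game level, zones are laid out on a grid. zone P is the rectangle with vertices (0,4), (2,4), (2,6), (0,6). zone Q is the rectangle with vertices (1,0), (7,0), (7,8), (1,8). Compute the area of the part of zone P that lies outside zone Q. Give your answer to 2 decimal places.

2.00

|zone P∩zone Q|: x∈[1,2], y∈[4,6] → 1·2 = 2.
|zone P| = 4.
|zone P ∖ zone Q| = |zone P| − |zone P∩zone Q| = 4 − 2 = 2.00.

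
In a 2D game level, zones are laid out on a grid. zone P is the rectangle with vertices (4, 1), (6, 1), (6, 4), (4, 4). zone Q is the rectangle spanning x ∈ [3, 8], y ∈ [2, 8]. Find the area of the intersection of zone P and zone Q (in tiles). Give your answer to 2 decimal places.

4.00

|zone P∩zone Q|: x∈[4,6], y∈[2,4] → 2·2 = 4.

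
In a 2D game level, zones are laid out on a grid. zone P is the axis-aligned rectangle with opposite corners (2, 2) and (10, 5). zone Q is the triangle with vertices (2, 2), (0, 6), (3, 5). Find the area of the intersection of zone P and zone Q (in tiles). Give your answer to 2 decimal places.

The intersection is the polygon with vertices (2,5), (3,5), (2,2).
By the shoelace formula its area is 1.50.

1.50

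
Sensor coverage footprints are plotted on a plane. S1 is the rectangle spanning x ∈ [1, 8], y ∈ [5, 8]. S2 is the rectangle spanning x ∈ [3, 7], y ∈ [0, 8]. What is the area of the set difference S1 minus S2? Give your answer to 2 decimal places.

|S1∩S2|: x∈[3,7], y∈[5,8] → 4·3 = 12.
|S1| = 21.
|S1 ∖ S2| = |S1| − |S1∩S2| = 21 − 12 = 9.00.

9.00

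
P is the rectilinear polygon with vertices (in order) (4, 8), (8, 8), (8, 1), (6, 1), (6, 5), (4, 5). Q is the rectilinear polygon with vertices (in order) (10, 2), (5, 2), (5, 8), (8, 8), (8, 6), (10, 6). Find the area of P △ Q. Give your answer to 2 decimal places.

16.00

|P| = 20, |Q| = 26, |P∩Q| = 15.
|P △ Q| = |P| + |Q| − 2·|P∩Q| = 20 + 26 − 30 = 16.00.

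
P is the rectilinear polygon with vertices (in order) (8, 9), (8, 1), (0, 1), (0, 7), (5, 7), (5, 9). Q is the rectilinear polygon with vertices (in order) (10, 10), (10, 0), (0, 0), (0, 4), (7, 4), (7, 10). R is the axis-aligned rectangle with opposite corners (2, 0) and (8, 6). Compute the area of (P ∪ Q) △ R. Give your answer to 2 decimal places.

|P ∪ Q| = 83.
|(P ∪ Q) ∩ R| = 36.
|(P ∪ Q) △ R| = 83 + 36 − 72 = 47.00.

47.00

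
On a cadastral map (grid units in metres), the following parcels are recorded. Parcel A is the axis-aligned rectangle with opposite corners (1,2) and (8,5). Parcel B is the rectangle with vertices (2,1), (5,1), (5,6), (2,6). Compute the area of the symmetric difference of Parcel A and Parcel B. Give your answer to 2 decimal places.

|Parcel A∩Parcel B|: x∈[2,5], y∈[2,5] → 3·3 = 9.
|Parcel A △ Parcel B| = |Parcel A| + |Parcel B| − 2·|Parcel A∩Parcel B| = 21 + 15 − 18 = 18.00.

18.00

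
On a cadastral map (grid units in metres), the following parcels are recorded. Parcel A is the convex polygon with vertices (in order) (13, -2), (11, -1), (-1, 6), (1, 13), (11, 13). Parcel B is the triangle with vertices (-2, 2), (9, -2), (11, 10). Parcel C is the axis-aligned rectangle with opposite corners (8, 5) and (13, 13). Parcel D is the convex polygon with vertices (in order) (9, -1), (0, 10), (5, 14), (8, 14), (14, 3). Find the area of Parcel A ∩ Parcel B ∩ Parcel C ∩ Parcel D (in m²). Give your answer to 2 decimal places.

9.83

The intersection is the polygon with vertices (10.167,5), (8,5), (8,8.154), (10.387,9.623), (10.809,8.851).
By the shoelace formula its area is 9.83.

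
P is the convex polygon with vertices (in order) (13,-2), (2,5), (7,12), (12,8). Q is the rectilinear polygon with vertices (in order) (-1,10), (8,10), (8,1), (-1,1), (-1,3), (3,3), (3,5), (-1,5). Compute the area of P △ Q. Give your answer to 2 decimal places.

87.58

|P| = 79, |Q| = 73, |P∩Q| = 32.2078.
|P △ Q| = |P| + |Q| − 2·|P∩Q| = 79 + 73 − 64.4156 = 87.58.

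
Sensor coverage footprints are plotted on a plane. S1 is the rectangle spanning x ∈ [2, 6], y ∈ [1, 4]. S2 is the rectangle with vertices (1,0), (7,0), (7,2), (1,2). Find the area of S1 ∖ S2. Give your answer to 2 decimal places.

|S1∩S2|: x∈[2,6], y∈[1,2] → 4·1 = 4.
|S1| = 12.
|S1 ∖ S2| = |S1| − |S1∩S2| = 12 − 4 = 8.00.

8.00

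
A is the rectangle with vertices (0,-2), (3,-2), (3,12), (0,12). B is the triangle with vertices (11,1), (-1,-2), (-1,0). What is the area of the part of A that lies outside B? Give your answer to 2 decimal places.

37.25

|A| = 42, |A∩B| = 4.75.
|A ∖ B| = |A| − |A∩B| = 42 − 4.75 = 37.25.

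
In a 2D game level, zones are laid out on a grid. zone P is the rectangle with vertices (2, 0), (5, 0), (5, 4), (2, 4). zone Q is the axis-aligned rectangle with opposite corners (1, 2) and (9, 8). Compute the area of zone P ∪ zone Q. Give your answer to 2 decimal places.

54.00

By inclusion–exclusion:
Individual areas: |zone P| = 12, |zone Q| = 48.
|zone P∩zone Q|: x∈[2,5], y∈[2,4] → 3·2 = 6.
|zone P ∪ zone Q| = 60 − 6 = 54.00.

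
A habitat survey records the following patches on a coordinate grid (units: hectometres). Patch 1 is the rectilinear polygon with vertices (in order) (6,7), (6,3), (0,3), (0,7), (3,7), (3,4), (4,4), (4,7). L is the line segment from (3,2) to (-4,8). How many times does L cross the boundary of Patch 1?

2

The segment meets the boundary at (0,4.571), (1.833,3).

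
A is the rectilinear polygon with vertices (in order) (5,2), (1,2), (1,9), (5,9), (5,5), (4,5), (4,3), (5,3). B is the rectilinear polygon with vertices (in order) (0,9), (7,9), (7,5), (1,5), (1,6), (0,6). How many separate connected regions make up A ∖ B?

1

A ∖ B is a single connected region.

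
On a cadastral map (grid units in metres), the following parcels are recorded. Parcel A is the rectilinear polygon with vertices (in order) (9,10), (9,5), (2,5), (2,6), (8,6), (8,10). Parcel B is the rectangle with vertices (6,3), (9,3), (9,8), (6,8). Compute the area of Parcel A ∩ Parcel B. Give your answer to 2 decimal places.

The intersection is the polygon with vertices (9,5), (6,5), (6,6), (8,6), (8,8), (9,8).
By the shoelace formula its area is 5.00.

5.00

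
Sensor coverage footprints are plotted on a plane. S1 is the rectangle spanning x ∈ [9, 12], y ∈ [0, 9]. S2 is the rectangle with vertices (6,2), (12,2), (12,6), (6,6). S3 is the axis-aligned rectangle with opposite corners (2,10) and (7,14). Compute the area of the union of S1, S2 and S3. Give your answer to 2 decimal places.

By inclusion–exclusion:
Individual areas: |S1| = 27, |S2| = 24, |S3| = 20.
|S1∩S2|: x∈[9,12], y∈[2,6] → 3·4 = 12.
|S1∩S3| = 0 (no overlap).
|S2∩S3| = 0 (no overlap).
|S1∩S2∩S3| = 0.
|S1 ∪ S2 ∪ S3| = 71 − 12 + 0 = 59.00.

59.00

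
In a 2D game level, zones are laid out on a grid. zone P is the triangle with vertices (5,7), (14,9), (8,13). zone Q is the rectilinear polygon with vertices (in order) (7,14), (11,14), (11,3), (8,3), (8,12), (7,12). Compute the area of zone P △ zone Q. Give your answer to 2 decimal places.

34.50

|zone P| = 24, |zone Q| = 35, |zone P∩zone Q| = 12.25.
|zone P △ zone Q| = |zone P| + |zone Q| − 2·|zone P∩zone Q| = 24 + 35 − 24.5 = 34.50.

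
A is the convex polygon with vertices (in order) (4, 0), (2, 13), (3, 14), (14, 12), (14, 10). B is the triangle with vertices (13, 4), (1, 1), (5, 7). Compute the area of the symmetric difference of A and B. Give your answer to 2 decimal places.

86.57

|A| = 93.5, |B| = 30, |A∩B| = 18.463.
|A △ B| = |A| + |B| − 2·|A∩B| = 93.5 + 30 − 36.926 = 86.57.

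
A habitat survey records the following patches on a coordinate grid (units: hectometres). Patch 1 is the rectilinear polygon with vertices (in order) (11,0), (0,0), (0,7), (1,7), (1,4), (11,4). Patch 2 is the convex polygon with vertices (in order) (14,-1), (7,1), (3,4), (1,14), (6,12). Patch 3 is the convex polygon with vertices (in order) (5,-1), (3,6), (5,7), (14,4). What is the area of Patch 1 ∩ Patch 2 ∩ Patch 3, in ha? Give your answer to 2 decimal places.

The intersection is the polygon with vertices (7,1), (3.727,3.454), (3.571,4), (10.923,4), (11,3.875), (11,2.333), (8.057,0.698).
By the shoelace formula its area is 16.48.

16.48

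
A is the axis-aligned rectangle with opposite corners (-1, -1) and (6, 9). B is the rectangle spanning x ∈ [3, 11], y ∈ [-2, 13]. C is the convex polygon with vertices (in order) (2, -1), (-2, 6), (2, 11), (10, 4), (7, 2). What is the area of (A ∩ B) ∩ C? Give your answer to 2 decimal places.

24.21

The region (A ∩ B) ∩ C is the polygon with vertices (6,1.4), (3,-0.4), (3,9), (4.286,9), (6,7.5).
By the shoelace formula its area is 24.21.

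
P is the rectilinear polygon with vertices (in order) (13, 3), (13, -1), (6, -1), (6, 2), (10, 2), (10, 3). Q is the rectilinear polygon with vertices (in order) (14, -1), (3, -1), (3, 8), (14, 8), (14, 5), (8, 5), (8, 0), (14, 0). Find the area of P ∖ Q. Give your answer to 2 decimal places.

|P| = 24, |P∩Q| = 11.
|P ∖ Q| = |P| − |P∩Q| = 24 − 11 = 13.00.

13.00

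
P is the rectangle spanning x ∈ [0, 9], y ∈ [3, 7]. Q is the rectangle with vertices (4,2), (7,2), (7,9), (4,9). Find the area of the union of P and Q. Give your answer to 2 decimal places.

By inclusion–exclusion:
Individual areas: |P| = 36, |Q| = 21.
|P∩Q|: x∈[4,7], y∈[3,7] → 3·4 = 12.
|P ∪ Q| = 57 − 12 = 45.00.

45.00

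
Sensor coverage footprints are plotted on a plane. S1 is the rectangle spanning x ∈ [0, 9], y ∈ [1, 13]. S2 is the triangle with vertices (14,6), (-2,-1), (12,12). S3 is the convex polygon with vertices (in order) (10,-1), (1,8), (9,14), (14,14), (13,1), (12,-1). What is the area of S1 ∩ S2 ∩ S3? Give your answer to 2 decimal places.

The intersection is the polygon with vertices (6.348,2.652), (4.222,4.778), (9,9.214), (9,3.812).
By the shoelace formula its area is 16.96.

16.96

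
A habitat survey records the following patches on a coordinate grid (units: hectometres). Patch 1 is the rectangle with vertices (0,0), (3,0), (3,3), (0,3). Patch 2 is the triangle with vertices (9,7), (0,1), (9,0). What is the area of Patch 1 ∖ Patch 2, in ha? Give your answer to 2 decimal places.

5.50

|Patch 1| = 9, |Patch 1∩Patch 2| = 3.5.
|Patch 1 ∖ Patch 2| = |Patch 1| − |Patch 1∩Patch 2| = 9 − 3.5 = 5.50.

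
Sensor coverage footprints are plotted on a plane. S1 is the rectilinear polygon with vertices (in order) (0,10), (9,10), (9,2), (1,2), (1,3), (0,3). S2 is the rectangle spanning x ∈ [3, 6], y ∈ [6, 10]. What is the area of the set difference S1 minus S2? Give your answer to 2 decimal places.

|S1| = 71, |S1∩S2| = 12.
|S1 ∖ S2| = |S1| − |S1∩S2| = 71 − 12 = 59.00.

59.00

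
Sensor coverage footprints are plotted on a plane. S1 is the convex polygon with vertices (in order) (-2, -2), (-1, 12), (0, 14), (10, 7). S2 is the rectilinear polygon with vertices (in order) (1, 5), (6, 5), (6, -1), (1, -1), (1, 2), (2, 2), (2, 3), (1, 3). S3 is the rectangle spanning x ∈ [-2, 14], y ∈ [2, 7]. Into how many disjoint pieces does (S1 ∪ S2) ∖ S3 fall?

2

(S1 ∪ S2) ∖ S3 splits into 2 disjoint pieces (area 41.8929, area 23.0536).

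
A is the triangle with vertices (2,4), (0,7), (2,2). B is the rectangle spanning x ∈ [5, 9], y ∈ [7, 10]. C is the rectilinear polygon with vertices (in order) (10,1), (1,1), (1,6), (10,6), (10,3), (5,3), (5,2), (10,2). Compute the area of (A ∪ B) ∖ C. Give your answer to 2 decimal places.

|A ∪ B| = 14.
|(A ∪ B) ∩ C| = 1.5.
|(A ∪ B) ∖ C| = 14 − 1.5 = 12.50.

12.50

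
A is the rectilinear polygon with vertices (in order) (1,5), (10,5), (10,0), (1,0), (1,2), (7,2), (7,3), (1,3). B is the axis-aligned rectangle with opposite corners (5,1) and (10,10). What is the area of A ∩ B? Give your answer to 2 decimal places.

18.00

The intersection is the polygon with vertices (10,5), (10,1), (5,1), (5,2), (7,2), (7,3), (5,3), (5,5).
By the shoelace formula its area is 18.00.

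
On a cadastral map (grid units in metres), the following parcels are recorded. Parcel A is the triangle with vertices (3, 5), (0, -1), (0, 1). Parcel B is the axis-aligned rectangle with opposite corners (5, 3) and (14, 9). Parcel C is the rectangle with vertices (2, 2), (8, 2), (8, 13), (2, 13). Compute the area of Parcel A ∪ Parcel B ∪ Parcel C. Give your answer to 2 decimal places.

104.67

By inclusion–exclusion:
Individual areas: |Parcel A| = 3, |Parcel B| = 54, |Parcel C| = 66.
|Parcel A∩Parcel B| = 0.
|Parcel A∩Parcel C| = 0.3333.
|Parcel B∩Parcel C|: x∈[5,8], y∈[3,9] → 3·6 = 18.
|Parcel A∩Parcel B∩Parcel C| = 0.
|Parcel A ∪ Parcel B ∪ Parcel C| = 123 − 18.3333 + 0 = 104.67.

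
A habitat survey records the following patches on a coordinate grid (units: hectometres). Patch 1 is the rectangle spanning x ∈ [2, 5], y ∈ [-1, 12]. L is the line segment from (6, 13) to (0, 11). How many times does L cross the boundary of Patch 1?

The segment meets the boundary at (2,11.667), (3,12).

2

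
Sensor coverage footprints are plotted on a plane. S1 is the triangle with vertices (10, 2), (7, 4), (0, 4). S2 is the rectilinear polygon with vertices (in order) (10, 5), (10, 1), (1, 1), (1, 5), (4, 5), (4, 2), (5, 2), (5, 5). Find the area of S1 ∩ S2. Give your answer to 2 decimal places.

6.00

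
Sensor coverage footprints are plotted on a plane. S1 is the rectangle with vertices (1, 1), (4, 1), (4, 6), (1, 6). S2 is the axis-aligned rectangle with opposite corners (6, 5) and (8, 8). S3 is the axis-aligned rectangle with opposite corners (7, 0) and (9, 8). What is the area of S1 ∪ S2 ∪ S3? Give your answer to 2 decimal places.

34.00

By inclusion–exclusion:
Individual areas: |S1| = 15, |S2| = 6, |S3| = 16.
|S1∩S2| = 0 (no overlap).
|S1∩S3| = 0 (no overlap).
|S2∩S3|: x∈[7,8], y∈[5,8] → 1·3 = 3.
|S1∩S2∩S3| = 0.
|S1 ∪ S2 ∪ S3| = 37 − 3 + 0 = 34.00.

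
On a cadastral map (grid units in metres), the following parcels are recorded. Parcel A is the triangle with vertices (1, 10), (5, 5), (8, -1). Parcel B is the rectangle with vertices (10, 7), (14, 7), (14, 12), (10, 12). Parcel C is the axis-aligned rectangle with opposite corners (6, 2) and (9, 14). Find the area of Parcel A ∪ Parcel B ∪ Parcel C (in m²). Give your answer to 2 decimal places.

By inclusion–exclusion:
Individual areas: |Parcel A| = 4.5, |Parcel B| = 20, |Parcel C| = 36.
|Parcel A∩Parcel B| = 0.
|Parcel A∩Parcel C| = 0.2435.
|Parcel B∩Parcel C| = 0 (no overlap).
|Parcel A∩Parcel B∩Parcel C| = 0.
|Parcel A ∪ Parcel B ∪ Parcel C| = 60.5 − 0.2435 + 0 = 60.26.

60.26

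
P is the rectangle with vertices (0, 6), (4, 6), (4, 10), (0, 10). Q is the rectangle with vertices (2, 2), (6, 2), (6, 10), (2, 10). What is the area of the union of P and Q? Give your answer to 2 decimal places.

By inclusion–exclusion:
Individual areas: |P| = 16, |Q| = 32.
|P∩Q|: x∈[2,4], y∈[6,10] → 2·4 = 8.
|P ∪ Q| = 48 − 8 = 40.00.

40.00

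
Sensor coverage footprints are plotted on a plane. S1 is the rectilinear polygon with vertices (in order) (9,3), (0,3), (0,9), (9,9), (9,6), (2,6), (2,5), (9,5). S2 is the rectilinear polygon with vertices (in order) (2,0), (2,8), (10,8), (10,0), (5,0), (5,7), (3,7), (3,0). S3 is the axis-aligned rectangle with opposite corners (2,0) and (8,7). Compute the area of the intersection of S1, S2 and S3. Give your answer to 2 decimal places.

12.00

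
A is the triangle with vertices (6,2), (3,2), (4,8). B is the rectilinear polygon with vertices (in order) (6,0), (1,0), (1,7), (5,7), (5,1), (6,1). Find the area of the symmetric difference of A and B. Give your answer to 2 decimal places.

|A| = 9, |B| = 29, |A∩B| = 7.25.
|A △ B| = |A| + |B| − 2·|A∩B| = 9 + 29 − 14.5 = 23.50.

23.50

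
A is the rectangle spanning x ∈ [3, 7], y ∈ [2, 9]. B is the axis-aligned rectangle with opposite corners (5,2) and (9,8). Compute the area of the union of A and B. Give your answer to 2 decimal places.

40.00

By inclusion–exclusion:
Individual areas: |A| = 28, |B| = 24.
|A∩B|: x∈[5,7], y∈[2,8] → 2·6 = 12.
|A ∪ B| = 52 − 12 = 40.00.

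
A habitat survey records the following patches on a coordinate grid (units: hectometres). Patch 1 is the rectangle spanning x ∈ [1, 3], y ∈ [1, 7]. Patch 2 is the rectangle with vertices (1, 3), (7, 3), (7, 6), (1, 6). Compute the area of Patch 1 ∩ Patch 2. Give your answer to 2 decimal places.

|Patch 1∩Patch 2|: x∈[1,3], y∈[3,6] → 2·3 = 6.

6.00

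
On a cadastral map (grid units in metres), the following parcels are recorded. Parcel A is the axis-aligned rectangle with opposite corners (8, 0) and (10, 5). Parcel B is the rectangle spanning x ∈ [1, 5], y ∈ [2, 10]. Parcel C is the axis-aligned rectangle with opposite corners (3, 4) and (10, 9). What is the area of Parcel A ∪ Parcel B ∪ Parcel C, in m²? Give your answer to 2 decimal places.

65.00

By inclusion–exclusion:
Individual areas: |Parcel A| = 10, |Parcel B| = 32, |Parcel C| = 35.
|Parcel A∩Parcel B| = 0 (no overlap).
|Parcel A∩Parcel C|: x∈[8,10], y∈[4,5] → 2·1 = 2.
|Parcel B∩Parcel C|: x∈[3,5], y∈[4,9] → 2·5 = 10.
|Parcel A∩Parcel B∩Parcel C| = 0.
|Parcel A ∪ Parcel B ∪ Parcel C| = 77 − 12 + 0 = 65.00.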